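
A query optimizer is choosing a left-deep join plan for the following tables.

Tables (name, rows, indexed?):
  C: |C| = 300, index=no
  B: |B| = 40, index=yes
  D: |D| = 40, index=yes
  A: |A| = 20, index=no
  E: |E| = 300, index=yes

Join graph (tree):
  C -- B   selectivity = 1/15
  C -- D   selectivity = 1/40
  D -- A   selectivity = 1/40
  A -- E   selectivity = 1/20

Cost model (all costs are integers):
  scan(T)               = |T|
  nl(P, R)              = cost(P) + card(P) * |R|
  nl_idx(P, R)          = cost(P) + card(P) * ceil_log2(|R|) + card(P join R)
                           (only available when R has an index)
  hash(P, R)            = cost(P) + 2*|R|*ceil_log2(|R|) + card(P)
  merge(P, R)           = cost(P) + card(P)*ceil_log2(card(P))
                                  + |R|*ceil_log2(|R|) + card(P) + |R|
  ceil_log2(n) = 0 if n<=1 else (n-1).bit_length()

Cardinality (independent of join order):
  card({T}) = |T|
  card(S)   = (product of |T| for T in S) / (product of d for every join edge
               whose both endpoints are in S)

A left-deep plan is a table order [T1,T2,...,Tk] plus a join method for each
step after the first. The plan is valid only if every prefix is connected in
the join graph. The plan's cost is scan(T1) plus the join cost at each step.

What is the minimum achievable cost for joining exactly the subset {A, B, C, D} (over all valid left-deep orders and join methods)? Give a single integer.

2210

Selinger DP over subsets of {A,B,C,D}:
  {C}: scan cost=300, card=300
  {B}: scan cost=40, card=40
  {D}: scan cost=40, card=40
  {A}: scan cost=20, card=20
  {BC}: card=800; try (B,hash)→1080, (B,nl_idx)→2900, (C,merge)→3320, (B,merge)→3580, (C,hash)→5480, (C,nl)→12040 …(+1); best=1080 via (B,hash)
  {CD}: card=300; try (D,hash)→1080, (D,nl_idx)→2400, (C,merge)→3320, (D,merge)→3580, (C,hash)→5480, (C,nl)→12040 …(+1); best=1080 via (D,hash)
  {AD}: card=20; try (D,nl_idx)→160, (A,hash)→280, (D,merge)→420, (A,merge)→440, (D,hash)→520, (D,nl)→820 …(+1); best=160 via (D,nl_idx)
  {BCD}: card=800; try (B,hash)→1860, (D,hash)→2360, (B,nl_idx)→3680, (B,merge)→4360, (D,nl_idx)→6680, (D,merge)→10160 …(+2); best=1860 via (B,hash)
  {ACD}: card=150; try (A,hash)→1580, (C,merge)→3280, (A,merge)→4200, (C,hash)→5580, (C,nl)→6160, (A,nl)→7080; best=1580 via (A,hash)
  {ABCD}: card=400; try (B,hash)→2210, (A,hash)→2860, (B,nl_idx)→2880, (B,merge)→3210, (B,nl)→7580, (A,merge)→10780 …(+1); best=2210 via (B,hash)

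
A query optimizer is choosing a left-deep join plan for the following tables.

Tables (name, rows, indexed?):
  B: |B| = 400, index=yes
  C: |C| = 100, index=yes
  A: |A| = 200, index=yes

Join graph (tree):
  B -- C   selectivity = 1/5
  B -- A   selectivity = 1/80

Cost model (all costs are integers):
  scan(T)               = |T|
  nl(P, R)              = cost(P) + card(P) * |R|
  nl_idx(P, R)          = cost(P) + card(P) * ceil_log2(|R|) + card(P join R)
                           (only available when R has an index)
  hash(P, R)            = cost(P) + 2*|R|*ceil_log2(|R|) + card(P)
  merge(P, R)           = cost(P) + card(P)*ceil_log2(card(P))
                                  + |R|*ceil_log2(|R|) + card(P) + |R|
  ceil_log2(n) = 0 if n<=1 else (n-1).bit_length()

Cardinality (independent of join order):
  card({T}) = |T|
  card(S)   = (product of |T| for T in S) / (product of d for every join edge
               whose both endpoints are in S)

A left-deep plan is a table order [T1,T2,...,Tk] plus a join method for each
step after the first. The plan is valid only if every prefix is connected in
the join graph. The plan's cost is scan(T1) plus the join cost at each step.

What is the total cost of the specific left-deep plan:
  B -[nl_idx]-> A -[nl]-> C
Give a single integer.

104600

step 1: scan B: cost=400, card=400
step 2: join A via nl_idx
    card(P join A) = 400*200/(80) = 1000
    cost = 400 + 400*8 + 1000 = 4600
step 3: join C via nl
    card(P join C) = 1000*100/(5) = 20000
    cost = 4600 + 1000*100 = 104600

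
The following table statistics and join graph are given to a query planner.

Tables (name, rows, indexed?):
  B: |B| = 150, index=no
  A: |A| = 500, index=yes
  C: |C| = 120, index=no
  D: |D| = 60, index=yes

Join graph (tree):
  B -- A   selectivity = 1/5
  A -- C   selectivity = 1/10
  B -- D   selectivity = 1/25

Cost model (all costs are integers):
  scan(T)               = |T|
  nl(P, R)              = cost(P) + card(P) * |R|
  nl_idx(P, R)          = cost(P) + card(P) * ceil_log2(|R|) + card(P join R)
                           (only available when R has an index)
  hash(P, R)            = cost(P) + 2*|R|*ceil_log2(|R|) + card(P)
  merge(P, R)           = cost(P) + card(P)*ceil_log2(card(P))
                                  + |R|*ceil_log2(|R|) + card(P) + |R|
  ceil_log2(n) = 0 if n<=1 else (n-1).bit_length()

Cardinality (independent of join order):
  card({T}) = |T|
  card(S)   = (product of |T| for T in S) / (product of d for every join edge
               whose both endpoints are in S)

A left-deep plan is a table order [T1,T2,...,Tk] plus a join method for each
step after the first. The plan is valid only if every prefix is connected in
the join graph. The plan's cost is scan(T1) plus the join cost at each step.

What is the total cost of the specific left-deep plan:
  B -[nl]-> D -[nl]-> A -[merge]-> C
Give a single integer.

step 1: scan B: cost=150, card=150
step 2: join D via nl
    card(P join D) = 150*60/(25) = 360
    cost = 150 + 150*60 = 9150
step 3: join A via nl
    card(P join A) = 360*500/(5) = 36000
    cost = 9150 + 360*500 = 189150
step 4: join C via merge
    card(P join C) = 36000*120/(10) = 432000
    cost = 189150 + 36000*16 + 120*7 + 36000 + 120 = 802110

802110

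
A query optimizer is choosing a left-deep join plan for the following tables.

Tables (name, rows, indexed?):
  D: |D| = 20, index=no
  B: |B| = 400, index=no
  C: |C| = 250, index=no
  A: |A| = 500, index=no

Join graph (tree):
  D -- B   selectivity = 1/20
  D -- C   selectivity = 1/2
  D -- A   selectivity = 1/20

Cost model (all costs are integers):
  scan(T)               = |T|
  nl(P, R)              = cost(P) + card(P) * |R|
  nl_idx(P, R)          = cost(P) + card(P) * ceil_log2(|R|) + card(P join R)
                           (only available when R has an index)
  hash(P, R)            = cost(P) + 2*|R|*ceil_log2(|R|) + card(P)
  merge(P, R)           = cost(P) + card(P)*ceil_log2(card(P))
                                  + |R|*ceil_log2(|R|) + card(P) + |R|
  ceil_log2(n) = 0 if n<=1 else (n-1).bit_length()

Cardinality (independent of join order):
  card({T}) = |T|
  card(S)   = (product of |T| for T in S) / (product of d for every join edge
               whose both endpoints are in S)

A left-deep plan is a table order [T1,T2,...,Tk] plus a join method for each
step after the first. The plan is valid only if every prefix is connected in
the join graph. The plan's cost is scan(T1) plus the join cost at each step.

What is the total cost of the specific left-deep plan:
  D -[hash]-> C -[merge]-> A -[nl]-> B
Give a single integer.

25041540

step 1: scan D: cost=20, card=20
step 2: join C via hash
    card(P join C) = 20*250/(2) = 2500
    cost = 20 + 2*250*8 + 20 = 4040
step 3: join A via merge
    card(P join A) = 2500*500/(20) = 62500
    cost = 4040 + 2500*12 + 500*9 + 2500 + 500 = 41540
step 4: join B via nl
    card(P join B) = 62500*400/(20) = 1250000
    cost = 41540 + 62500*400 = 25041540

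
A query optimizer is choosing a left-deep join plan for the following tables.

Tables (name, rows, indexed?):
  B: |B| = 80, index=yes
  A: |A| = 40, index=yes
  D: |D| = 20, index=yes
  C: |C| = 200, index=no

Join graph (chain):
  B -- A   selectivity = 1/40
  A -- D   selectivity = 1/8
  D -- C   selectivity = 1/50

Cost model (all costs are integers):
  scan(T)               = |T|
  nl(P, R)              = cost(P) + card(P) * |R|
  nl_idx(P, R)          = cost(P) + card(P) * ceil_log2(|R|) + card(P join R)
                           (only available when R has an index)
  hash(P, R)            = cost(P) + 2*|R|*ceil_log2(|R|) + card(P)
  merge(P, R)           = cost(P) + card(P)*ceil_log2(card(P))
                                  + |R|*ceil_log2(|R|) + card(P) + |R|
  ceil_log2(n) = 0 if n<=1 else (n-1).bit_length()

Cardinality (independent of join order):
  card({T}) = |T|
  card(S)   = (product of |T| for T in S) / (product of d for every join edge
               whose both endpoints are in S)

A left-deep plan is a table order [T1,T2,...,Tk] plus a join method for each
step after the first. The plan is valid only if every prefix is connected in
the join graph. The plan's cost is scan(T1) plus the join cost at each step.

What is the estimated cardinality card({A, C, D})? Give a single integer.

400

Tables in S: A(40), C(200), D(20)
Edges inside S: A-D(d=8), D-C(d=50)
numerator = 40 * 200 * 20 = 160000
denominator = 8 * 50 = 400
card(S) = 160000 / 400 = 400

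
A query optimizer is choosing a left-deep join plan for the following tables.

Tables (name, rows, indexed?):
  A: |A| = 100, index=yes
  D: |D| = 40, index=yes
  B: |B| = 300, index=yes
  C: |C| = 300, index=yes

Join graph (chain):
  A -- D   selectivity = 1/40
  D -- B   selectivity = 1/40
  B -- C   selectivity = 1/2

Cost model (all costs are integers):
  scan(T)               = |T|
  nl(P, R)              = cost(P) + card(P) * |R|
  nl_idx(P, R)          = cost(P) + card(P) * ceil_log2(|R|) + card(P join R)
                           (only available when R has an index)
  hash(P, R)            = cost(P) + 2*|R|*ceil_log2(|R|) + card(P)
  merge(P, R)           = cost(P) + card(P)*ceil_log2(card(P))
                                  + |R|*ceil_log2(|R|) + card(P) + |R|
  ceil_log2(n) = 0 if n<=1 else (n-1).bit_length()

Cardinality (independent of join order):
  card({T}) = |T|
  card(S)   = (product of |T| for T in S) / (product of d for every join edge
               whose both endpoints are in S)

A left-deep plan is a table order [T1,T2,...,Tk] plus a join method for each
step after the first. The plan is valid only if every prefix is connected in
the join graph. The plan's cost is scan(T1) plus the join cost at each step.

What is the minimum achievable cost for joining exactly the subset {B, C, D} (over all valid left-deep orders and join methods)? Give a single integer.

6400

Selinger DP over subsets of {B,C,D}:
  {D}: scan cost=40, card=40
  {B}: scan cost=300, card=300
  {C}: scan cost=300, card=300
  {BD}: card=300; try (B,nl_idx)→700, (D,hash)→1080, (D,nl_idx)→2400, (B,merge)→3320, (D,merge)→3580, (B,hash)→5480 …(+2); best=700 via (B,nl_idx)
  {BC}: card=45000; try (C,hash)→6000, (B,hash)→6000, (C,merge)→6300, (B,merge)→6300, (C,nl_idx)→48000, (B,nl_idx)→48000 …(+2); best=6000 via (C,hash)
  {BCD}: card=45000; try (C,hash)→6400, (C,merge)→6700, (C,nl_idx)→48400, (D,hash)→51480, (C,nl)→90700, (D,nl_idx)→321000 …(+2); best=6400 via (C,hash)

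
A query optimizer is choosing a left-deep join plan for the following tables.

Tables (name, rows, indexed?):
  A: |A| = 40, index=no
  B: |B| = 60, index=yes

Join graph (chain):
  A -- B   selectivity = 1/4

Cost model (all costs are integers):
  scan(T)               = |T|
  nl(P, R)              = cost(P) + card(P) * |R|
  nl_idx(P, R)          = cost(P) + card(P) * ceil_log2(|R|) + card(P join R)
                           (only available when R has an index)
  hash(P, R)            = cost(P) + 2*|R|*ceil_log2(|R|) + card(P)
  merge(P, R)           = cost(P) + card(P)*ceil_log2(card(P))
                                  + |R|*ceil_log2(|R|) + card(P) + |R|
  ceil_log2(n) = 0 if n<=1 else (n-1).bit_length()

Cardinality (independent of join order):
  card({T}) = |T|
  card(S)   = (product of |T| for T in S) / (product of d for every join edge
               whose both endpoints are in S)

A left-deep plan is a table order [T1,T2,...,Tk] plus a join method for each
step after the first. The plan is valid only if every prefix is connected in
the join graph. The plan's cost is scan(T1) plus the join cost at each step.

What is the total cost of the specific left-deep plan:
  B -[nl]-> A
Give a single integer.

step 1: scan B: cost=60, card=60
step 2: join A via nl
    card(P join A) = 60*40/(4) = 600
    cost = 60 + 60*40 = 2460

2460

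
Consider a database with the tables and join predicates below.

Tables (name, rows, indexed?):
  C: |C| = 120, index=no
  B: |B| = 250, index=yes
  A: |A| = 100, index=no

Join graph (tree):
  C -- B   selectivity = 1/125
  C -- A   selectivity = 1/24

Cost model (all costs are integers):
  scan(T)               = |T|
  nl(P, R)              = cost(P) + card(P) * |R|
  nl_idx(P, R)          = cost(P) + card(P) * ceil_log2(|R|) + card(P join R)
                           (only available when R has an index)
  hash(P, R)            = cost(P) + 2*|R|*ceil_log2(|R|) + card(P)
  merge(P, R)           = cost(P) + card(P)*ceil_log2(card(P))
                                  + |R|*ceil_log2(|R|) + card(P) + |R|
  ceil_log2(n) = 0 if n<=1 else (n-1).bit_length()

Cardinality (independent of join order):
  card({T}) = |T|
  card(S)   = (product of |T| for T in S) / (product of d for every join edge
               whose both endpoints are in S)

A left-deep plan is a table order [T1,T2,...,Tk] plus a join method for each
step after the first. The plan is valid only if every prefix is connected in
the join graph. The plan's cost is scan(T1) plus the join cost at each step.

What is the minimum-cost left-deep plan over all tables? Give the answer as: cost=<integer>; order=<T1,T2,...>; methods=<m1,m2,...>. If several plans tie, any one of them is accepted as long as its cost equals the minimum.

cost=2960; order=C,B,A; methods=nl_idx,hash

Selinger DP (subsets sized 1..n):
  {C}: scan cost=120, card=120
  {B}: scan cost=250, card=250
  {A}: scan cost=100, card=100
  {BC}: card=240; try (B,nl_idx)→1320, (C,hash)→2180, (B,merge)→3330, (C,merge)→3460, (B,hash)→4240, (B,nl)→30120 …(+1); best=1320 via (B,nl_idx)
  {AC}: card=500; try (A,hash)→1640, (C,merge)→1860, (C,hash)→1880, (A,merge)→1880, (C,nl)→12100, (A,nl)→12120; best=1640 via (A,hash)
  {ABC}: card=1000; try (A,hash)→2960, (A,merge)→4280, (B,hash)→6140, (B,nl_idx)→6640, (B,merge)→8890, (A,nl)→25320 …(+1); best=2960 via (A,hash)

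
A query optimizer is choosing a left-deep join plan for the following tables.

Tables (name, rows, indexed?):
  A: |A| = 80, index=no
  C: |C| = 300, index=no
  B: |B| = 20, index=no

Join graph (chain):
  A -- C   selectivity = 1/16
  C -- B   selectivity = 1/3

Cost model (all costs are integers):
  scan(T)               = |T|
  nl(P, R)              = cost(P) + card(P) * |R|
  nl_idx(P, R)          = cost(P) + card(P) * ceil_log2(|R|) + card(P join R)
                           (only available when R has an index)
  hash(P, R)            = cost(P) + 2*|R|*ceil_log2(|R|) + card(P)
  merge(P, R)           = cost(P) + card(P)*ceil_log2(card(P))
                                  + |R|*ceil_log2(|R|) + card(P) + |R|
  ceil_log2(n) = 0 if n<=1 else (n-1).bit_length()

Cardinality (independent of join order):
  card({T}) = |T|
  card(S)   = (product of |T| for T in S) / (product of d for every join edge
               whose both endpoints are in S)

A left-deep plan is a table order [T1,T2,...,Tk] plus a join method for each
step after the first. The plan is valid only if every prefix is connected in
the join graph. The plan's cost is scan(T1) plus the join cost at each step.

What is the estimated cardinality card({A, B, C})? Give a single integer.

Tables in S: A(80), B(20), C(300)
Edges inside S: A-C(d=16), C-B(d=3)
numerator = 80 * 20 * 300 = 480000
denominator = 16 * 3 = 48
card(S) = 480000 / 48 = 10000

10000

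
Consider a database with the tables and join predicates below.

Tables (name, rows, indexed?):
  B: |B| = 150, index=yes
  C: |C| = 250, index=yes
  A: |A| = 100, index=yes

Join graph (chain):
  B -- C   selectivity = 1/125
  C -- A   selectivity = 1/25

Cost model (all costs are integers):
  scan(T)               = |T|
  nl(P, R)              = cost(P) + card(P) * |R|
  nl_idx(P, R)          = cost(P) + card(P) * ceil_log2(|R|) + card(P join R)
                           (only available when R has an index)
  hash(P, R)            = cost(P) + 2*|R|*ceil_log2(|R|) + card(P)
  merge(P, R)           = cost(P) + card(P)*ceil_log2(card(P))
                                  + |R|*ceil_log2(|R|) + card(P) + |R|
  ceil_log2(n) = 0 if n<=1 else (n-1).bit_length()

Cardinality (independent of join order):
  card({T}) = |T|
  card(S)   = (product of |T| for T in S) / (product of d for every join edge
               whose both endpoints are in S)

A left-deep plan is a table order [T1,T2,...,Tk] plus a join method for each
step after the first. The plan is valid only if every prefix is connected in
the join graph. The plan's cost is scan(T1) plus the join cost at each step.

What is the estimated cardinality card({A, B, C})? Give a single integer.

Tables in S: A(100), B(150), C(250)
Edges inside S: B-C(d=125), C-A(d=25)
numerator = 100 * 150 * 250 = 3750000
denominator = 125 * 25 = 3125
card(S) = 3750000 / 3125 = 1200

1200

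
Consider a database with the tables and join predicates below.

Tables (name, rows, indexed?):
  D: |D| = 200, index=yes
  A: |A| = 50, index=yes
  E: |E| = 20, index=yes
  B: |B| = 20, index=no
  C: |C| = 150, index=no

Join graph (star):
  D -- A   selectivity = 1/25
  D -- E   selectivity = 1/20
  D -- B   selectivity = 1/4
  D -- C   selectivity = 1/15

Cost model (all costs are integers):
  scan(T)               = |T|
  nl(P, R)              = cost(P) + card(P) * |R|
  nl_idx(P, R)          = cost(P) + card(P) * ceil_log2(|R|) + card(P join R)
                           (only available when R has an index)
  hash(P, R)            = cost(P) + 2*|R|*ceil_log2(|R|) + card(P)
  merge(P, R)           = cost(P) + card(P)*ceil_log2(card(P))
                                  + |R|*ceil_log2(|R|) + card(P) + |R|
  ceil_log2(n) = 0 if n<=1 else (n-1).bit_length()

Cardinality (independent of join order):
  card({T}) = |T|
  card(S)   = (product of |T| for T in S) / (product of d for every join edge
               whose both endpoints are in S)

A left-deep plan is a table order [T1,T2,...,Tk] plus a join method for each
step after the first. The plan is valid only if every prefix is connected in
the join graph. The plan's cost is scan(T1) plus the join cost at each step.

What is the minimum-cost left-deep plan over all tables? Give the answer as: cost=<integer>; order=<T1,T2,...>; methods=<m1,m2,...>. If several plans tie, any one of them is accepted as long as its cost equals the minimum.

Selinger DP (subsets sized 1..n):
  {D}: scan cost=200, card=200
  {A}: scan cost=50, card=50
  {E}: scan cost=20, card=20
  {B}: scan cost=20, card=20
  {C}: scan cost=150, card=150
  {AD}: card=400; try (D,nl_idx)→850, (A,hash)→1000, (A,nl_idx)→1800, (D,merge)→2200, (A,merge)→2350, (D,hash)→3300 …(+2); best=850 via (D,nl_idx)
  {DE}: card=200; try (D,nl_idx)→380, (E,hash)→600, (E,nl_idx)→1400, (D,merge)→1940, (E,merge)→2120, (D,hash)→3240 …(+2); best=380 via (D,nl_idx)
  {BD}: card=1000; try (B,hash)→600, (D,nl_idx)→1180, (D,merge)→1940, (B,merge)→2120, (D,hash)→3240, (D,nl)→4020 …(+1); best=600 via (B,hash)
  {CD}: card=2000; try (C,hash)→2800, (D,merge)→3300, (D,nl_idx)→3350, (C,merge)→3350, (D,hash)→3500, (D,nl)→30150 …(+1); best=2800 via (C,hash)
  {ADE}: card=400; try (A,hash)→1180, (E,hash)→1450, (A,nl_idx)→1980, (A,merge)→2530, (E,nl_idx)→3250, (E,merge)→4970 …(+2); best=1180 via (A,hash)
  {ABD}: card=2000; try (B,hash)→1450, (A,hash)→2200, (B,merge)→4970, (A,nl_idx)→8600, (B,nl)→8850, (A,merge)→11950 …(+1); best=1450 via (B,hash)
  {ACD}: card=4000; try (C,hash)→3650, (A,hash)→5400, (C,merge)→6200, (A,nl_idx)→18800, (A,merge)→27150, (C,nl)→60850 …(+1); best=3650 via (C,hash)
  {BDE}: card=1000; try (B,hash)→780, (E,hash)→1800, (B,merge)→2300, (B,nl)→4380, (E,nl_idx)→6600, (E,merge)→11720 …(+1); best=780 via (B,hash)
  {CDE}: card=2000; try (C,hash)→2980, (C,merge)→3530, (E,hash)→5000, (E,nl_idx)→14800, (E,merge)→26920, (C,nl)→30380 …(+1); best=2980 via (C,hash)
  {BCD}: card=10000; try (C,hash)→4000, (B,hash)→5000, (C,merge)→12950, (B,merge)→26920, (B,nl)→42800, (C,nl)→150600; best=4000 via (C,hash)
  {ABDE}: card=2000; try (B,hash)→1780, (A,hash)→2380, (E,hash)→3650, (B,merge)→5300, (A,nl_idx)→8780, (B,nl)→9180 …(+5); best=1780 via (B,hash)
  {ACDE}: card=4000; try (C,hash)→3980, (A,hash)→5580, (C,merge)→6530, (E,hash)→7850, (A,nl_idx)→18980, (A,merge)→27330 …(+5); best=3980 via (C,hash)
  {ABCD}: card=20000; try (C,hash)→5850, (B,hash)→7850, (A,hash)→14600, (C,merge)→26800, (B,merge)→55770, (B,nl)→83650 …(+4); best=5850 via (C,hash)
  {BCDE}: card=10000; try (C,hash)→4180, (B,hash)→5180, (C,merge)→13130, (E,hash)→14200, (B,merge)→27100, (B,nl)→42980 …(+4); best=4180 via (C,hash)
  {ABCDE}: card=20000; try (C,hash)→6180, (B,hash)→8180, (A,hash)→14780, (E,hash)→26050, (C,merge)→27130, (B,merge)→56100 …(+8); best=6180 via (C,hash)

cost=6180; order=E,D,A,B,C; methods=nl_idx,hash,hash,hash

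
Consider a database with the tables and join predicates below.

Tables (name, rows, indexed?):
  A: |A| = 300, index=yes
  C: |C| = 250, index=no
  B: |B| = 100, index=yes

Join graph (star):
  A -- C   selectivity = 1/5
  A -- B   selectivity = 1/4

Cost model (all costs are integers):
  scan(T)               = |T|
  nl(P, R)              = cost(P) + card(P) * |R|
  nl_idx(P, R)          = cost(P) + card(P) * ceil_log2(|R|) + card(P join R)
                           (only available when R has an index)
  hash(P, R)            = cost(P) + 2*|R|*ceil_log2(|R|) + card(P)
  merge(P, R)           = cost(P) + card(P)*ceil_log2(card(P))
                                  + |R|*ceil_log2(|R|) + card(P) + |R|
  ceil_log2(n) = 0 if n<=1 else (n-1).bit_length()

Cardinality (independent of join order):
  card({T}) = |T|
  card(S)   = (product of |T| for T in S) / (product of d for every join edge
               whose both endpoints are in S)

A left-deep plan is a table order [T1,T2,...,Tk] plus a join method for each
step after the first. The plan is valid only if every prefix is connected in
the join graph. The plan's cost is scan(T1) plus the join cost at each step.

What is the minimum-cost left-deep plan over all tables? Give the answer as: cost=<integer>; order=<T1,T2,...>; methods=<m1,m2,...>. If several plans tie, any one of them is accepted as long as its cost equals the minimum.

Selinger DP (subsets sized 1..n):
  {A}: scan cost=300, card=300
  {C}: scan cost=250, card=250
  {B}: scan cost=100, card=100
  {AC}: card=15000; try (C,hash)→4600, (A,merge)→5500, (C,merge)→5550, (A,hash)→5900, (A,nl_idx)→17500, (A,nl)→75250 …(+1); best=4600 via (C,hash)
  {AB}: card=7500; try (B,hash)→2000, (A,merge)→3900, (B,merge)→4100, (A,hash)→5600, (A,nl_idx)→8500, (B,nl_idx)→9900 …(+2); best=2000 via (B,hash)
  {ABC}: card=375000; try (C,hash)→13500, (B,hash)→21000, (C,merge)→109250, (B,merge)→230400, (B,nl_idx)→484600, (B,nl)→1504600 …(+1); best=13500 via (C,hash)

cost=13500; order=A,B,C; methods=hash,hash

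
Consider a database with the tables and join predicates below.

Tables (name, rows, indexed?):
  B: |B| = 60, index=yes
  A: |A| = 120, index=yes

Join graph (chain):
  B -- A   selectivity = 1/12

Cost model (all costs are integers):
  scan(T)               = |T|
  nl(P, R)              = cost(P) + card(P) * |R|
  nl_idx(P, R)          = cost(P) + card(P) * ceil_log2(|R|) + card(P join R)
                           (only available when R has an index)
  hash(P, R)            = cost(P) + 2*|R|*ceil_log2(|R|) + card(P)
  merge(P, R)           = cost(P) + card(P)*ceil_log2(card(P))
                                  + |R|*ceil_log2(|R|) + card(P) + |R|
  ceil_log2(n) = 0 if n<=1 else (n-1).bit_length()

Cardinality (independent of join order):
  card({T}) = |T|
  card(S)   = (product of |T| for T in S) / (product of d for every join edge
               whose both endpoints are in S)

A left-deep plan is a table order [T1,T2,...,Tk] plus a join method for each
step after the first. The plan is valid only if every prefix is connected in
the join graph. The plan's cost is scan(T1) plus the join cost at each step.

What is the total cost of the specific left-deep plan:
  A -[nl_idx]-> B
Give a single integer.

1440

step 1: scan A: cost=120, card=120
step 2: join B via nl_idx
    card(P join B) = 120*60/(12) = 600
    cost = 120 + 120*6 + 600 = 1440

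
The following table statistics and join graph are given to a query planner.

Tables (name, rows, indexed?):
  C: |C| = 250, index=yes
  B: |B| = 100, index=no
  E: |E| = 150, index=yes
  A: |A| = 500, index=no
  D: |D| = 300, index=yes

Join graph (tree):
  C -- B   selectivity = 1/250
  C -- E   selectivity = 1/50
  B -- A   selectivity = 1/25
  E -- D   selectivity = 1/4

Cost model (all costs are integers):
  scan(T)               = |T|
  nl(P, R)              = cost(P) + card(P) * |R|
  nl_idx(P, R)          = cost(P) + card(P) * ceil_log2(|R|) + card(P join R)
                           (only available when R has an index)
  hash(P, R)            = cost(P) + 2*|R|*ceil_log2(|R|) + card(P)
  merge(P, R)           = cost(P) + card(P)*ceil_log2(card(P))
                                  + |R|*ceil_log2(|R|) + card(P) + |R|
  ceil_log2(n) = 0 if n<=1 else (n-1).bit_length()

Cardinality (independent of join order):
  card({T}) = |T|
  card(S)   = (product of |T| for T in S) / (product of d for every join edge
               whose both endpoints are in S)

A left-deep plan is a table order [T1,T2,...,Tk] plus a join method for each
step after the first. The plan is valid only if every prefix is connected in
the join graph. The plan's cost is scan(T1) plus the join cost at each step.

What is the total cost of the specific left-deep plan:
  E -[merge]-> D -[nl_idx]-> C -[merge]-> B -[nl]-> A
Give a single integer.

step 1: scan E: cost=150, card=150
step 2: join D via merge
    card(P join D) = 150*300/(4) = 11250
    cost = 150 + 150*8 + 300*9 + 150 + 300 = 4500
step 3: join C via nl_idx
    card(P join C) = 11250*250/(50) = 56250
    cost = 4500 + 11250*8 + 56250 = 150750
step 4: join B via merge
    card(P join B) = 56250*100/(250) = 22500
    cost = 150750 + 56250*16 + 100*7 + 56250 + 100 = 1107800
step 5: join A via nl
    card(P join A) = 22500*500/(25) = 450000
    cost = 1107800 + 22500*500 = 12357800

12357800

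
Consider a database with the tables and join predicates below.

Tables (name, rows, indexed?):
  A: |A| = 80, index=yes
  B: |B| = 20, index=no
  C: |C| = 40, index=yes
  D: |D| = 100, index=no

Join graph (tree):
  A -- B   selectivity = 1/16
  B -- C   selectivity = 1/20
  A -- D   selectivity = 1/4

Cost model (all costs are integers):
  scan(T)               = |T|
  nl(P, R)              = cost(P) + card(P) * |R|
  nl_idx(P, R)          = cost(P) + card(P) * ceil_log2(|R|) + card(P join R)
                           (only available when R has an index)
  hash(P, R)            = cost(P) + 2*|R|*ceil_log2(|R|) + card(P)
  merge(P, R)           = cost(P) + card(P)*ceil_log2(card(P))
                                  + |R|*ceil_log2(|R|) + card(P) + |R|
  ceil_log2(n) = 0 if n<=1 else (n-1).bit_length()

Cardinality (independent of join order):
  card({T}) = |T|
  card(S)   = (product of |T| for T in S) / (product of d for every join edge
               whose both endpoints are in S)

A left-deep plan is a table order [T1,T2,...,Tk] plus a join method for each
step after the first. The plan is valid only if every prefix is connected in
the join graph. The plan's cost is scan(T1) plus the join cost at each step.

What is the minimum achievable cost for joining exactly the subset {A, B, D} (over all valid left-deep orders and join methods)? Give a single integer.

Selinger DP over subsets of {A,B,D}:
  {A}: scan cost=80, card=80
  {B}: scan cost=20, card=20
  {D}: scan cost=100, card=100
  {AB}: card=100; try (A,nl_idx)→260, (B,hash)→360, (A,merge)→780, (B,merge)→840, (A,hash)→1160, (A,nl)→1620 …(+1); best=260 via (A,nl_idx)
  {AD}: card=2000; try (A,hash)→1320, (D,merge)→1520, (A,merge)→1540, (D,hash)→1560, (A,nl_idx)→2800, (D,nl)→8080 …(+1); best=1320 via (A,hash)
  {ABD}: card=2500; try (D,hash)→1760, (D,merge)→1860, (B,hash)→3520, (D,nl)→10260, (B,merge)→25440, (B,nl)→41320; best=1760 via (D,hash)

1760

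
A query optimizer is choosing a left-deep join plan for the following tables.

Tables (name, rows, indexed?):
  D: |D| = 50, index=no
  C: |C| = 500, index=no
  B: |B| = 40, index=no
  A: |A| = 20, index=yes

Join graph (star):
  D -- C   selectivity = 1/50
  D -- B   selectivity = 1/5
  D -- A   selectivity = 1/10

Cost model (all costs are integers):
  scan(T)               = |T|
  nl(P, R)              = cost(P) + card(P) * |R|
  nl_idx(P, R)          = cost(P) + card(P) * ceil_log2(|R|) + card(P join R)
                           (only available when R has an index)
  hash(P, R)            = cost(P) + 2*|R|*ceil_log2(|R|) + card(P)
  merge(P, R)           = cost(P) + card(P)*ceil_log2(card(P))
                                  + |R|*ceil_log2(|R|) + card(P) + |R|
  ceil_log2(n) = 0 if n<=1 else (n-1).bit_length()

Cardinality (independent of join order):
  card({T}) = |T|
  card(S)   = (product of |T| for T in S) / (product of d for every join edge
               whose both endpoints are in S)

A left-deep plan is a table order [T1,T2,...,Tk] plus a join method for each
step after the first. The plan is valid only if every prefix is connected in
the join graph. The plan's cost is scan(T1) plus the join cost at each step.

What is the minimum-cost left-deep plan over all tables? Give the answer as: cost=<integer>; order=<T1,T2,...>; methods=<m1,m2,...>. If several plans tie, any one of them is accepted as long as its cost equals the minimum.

Selinger DP (subsets sized 1..n):
  {D}: scan cost=50, card=50
  {C}: scan cost=500, card=500
  {B}: scan cost=40, card=40
  {A}: scan cost=20, card=20
  {CD}: card=500; try (D,hash)→1600, (C,merge)→5400, (D,merge)→5850, (C,hash)→9100, (C,nl)→25050, (D,nl)→25500; best=1600 via (D,hash)
  {BD}: card=400; try (B,hash)→580, (D,merge)→670, (D,hash)→680, (B,merge)→680, (D,nl)→2040, (B,nl)→2050; best=580 via (B,hash)
  {AD}: card=100; try (A,hash)→300, (A,nl_idx)→400, (D,merge)→490, (A,merge)→520, (D,hash)→640, (D,nl)→1020 …(+1); best=300 via (A,hash)
  {BCD}: card=4000; try (B,hash)→2580, (B,merge)→6880, (C,merge)→9580, (C,hash)→9980, (B,nl)→21600, (C,nl)→200580; best=2580 via (B,hash)
  {ACD}: card=1000; try (A,hash)→2300, (A,nl_idx)→5100, (C,merge)→6100, (A,merge)→6720, (C,hash)→9400, (A,nl)→11600 …(+1); best=2300 via (A,hash)
  {ABD}: card=800; try (B,hash)→880, (A,hash)→1180, (B,merge)→1380, (A,nl_idx)→3380, (B,nl)→4300, (A,merge)→4700 …(+1); best=880 via (B,hash)
  {ABCD}: card=8000; try (B,hash)→3780, (A,hash)→6780, (C,hash)→10680, (B,merge)→13580, (C,merge)→14680, (A,nl_idx)→30580 …(+4); best=3780 via (B,hash)

cost=3780; order=C,D,A,B; methods=hash,hash,hash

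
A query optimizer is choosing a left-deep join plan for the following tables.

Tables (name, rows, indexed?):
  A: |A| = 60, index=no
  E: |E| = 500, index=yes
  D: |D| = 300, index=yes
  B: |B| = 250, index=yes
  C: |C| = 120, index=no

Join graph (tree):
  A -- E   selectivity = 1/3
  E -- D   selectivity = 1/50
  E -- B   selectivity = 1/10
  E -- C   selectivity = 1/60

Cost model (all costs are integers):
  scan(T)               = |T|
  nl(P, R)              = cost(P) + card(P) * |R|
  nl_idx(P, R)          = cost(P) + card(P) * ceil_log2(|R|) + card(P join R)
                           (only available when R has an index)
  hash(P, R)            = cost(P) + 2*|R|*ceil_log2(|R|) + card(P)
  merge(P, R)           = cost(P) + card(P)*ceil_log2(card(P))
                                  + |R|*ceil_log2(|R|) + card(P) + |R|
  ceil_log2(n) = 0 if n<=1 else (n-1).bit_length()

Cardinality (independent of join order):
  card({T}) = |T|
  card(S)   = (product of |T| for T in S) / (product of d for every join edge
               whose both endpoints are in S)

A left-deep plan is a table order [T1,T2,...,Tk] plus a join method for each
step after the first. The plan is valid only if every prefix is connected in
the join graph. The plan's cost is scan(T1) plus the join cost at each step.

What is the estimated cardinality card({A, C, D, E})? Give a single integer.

120000

Tables in S: A(60), C(120), D(300), E(500)
Edges inside S: A-E(d=3), E-D(d=50), E-C(d=60)
numerator = 60 * 120 * 300 * 500 = 1080000000
denominator = 3 * 50 * 60 = 9000
card(S) = 1080000000 / 9000 = 120000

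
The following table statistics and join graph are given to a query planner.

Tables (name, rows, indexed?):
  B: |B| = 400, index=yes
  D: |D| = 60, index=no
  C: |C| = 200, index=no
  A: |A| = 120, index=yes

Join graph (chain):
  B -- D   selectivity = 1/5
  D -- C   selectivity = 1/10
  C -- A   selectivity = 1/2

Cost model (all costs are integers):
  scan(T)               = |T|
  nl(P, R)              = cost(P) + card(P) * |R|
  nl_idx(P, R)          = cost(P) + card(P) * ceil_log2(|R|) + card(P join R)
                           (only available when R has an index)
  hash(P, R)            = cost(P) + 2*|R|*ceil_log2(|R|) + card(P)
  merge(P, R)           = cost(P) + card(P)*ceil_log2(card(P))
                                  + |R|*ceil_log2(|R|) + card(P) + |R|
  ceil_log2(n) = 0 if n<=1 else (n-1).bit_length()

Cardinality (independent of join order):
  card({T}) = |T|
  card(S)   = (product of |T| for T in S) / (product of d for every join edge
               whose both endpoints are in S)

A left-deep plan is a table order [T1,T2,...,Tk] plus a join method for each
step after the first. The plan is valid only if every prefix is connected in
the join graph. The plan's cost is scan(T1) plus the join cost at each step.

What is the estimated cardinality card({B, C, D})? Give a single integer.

Tables in S: B(400), C(200), D(60)
Edges inside S: B-D(d=5), D-C(d=10)
numerator = 400 * 200 * 60 = 4800000
denominator = 5 * 10 = 50
card(S) = 4800000 / 50 = 96000

96000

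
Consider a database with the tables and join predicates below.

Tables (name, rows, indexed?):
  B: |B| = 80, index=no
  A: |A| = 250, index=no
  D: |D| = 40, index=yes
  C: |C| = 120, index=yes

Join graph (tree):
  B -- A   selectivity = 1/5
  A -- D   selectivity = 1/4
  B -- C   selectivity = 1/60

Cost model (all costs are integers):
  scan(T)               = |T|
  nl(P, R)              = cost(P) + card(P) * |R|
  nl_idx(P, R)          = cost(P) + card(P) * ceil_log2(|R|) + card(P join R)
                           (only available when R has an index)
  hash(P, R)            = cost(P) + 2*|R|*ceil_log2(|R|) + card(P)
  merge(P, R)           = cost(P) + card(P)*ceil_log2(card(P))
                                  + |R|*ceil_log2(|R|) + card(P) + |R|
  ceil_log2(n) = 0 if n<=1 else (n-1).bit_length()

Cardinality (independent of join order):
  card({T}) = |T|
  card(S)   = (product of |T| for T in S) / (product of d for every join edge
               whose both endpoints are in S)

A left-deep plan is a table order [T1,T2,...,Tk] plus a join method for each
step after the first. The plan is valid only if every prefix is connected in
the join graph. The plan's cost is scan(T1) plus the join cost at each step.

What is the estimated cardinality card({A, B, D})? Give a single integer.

Tables in S: A(250), B(80), D(40)
Edges inside S: B-A(d=5), A-D(d=4)
numerator = 250 * 80 * 40 = 800000
denominator = 5 * 4 = 20
card(S) = 800000 / 20 = 40000

40000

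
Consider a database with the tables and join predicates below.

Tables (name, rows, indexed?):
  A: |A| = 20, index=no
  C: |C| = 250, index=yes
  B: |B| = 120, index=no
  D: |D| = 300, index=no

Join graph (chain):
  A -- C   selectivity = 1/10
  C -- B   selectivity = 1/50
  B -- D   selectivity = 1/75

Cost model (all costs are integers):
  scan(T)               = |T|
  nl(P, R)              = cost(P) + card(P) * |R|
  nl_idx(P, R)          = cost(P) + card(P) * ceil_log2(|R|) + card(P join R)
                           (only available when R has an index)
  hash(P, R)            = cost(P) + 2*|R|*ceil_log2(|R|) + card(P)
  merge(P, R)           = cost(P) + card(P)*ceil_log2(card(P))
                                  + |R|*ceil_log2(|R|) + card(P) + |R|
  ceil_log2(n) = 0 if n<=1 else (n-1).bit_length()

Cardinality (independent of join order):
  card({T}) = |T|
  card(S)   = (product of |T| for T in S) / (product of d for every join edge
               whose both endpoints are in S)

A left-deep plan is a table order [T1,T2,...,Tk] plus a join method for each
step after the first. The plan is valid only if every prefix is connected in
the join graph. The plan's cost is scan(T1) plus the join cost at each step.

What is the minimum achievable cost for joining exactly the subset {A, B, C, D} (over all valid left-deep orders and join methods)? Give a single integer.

9080

Selinger DP over subsets of {A,B,C,D}:
  {A}: scan cost=20, card=20
  {C}: scan cost=250, card=250
  {B}: scan cost=120, card=120
  {D}: scan cost=300, card=300
  {AC}: card=500; try (C,nl_idx)→680, (A,hash)→700, (C,merge)→2390, (A,merge)→2620, (C,hash)→4040, (C,nl)→5020 …(+1); best=680 via (C,nl_idx)
  {BC}: card=600; try (C,nl_idx)→1680, (B,hash)→2180, (C,merge)→3330, (B,merge)→3460, (C,hash)→4240, (C,nl)→30120 …(+1); best=1680 via (C,nl_idx)
  {BD}: card=480; try (B,hash)→2280, (D,merge)→4080, (B,merge)→4260, (D,hash)→5640, (D,nl)→36120, (B,nl)→36300; best=2280 via (B,hash)
  {ABC}: card=1200; try (A,hash)→2480, (B,hash)→2860, (B,merge)→6640, (A,merge)→8400, (A,nl)→13680, (B,nl)→60680; best=2480 via (A,hash)
  {BCD}: card=2400; try (C,hash)→6760, (D,hash)→7680, (C,nl_idx)→8520, (C,merge)→9330, (D,merge)→11280, (C,nl)→122280 …(+1); best=6760 via (C,hash)
  {ABCD}: card=4800; try (D,hash)→9080, (A,hash)→9360, (D,merge)→19880, (A,merge)→38080, (A,nl)→54760, (D,nl)→362480; best=9080 via (D,hash)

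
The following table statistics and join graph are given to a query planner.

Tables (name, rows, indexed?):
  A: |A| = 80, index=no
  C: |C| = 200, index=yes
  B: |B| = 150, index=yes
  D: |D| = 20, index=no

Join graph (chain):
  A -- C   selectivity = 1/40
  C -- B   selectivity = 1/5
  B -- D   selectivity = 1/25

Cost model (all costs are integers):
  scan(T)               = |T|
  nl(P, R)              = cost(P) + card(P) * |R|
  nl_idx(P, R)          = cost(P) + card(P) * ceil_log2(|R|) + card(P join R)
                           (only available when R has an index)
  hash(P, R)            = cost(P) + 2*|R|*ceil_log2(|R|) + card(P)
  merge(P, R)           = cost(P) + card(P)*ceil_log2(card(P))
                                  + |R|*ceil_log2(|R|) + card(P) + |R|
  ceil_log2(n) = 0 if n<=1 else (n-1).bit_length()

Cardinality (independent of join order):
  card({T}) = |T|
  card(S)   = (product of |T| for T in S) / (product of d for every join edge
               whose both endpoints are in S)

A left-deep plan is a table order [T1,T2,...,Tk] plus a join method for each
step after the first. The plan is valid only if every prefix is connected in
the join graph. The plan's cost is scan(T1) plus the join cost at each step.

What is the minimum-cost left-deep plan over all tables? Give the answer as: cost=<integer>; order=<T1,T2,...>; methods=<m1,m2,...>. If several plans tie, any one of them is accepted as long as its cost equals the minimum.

Selinger DP (subsets sized 1..n):
  {A}: scan cost=80, card=80
  {C}: scan cost=200, card=200
  {B}: scan cost=150, card=150
  {D}: scan cost=20, card=20
  {AC}: card=400; try (C,nl_idx)→1120, (A,hash)→1520, (C,merge)→2520, (A,merge)→2640, (C,hash)→3360, (C,nl)→16080 …(+1); best=1120 via (C,nl_idx)
  {BC}: card=6000; try (B,hash)→2800, (C,merge)→3300, (B,merge)→3350, (C,hash)→3500, (C,nl_idx)→7350, (B,nl_idx)→7800 …(+2); best=2800 via (B,hash)
  {BD}: card=120; try (B,nl_idx)→300, (D,hash)→500, (B,merge)→1490, (D,merge)→1620, (B,hash)→2440, (B,nl)→3020 …(+1); best=300 via (B,nl_idx)
  {ABC}: card=12000; try (B,hash)→3920, (B,merge)→6470, (A,hash)→9920, (B,nl_idx)→16320, (B,nl)→61120, (A,merge)→87440 …(+1); best=3920 via (B,hash)
  {BCD}: card=4800; try (C,merge)→3060, (C,hash)→3620, (C,nl_idx)→6060, (D,hash)→9000, (C,nl)→24300, (D,merge)→86920 …(+1); best=3060 via (C,merge)
  {ABCD}: card=9600; try (A,hash)→8980, (D,hash)→16120, (A,merge)→70900, (D,merge)→184040, (D,nl)→243920, (A,nl)→387060; best=8980 via (A,hash)

cost=8980; order=D,B,C,A; methods=nl_idx,merge,hash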